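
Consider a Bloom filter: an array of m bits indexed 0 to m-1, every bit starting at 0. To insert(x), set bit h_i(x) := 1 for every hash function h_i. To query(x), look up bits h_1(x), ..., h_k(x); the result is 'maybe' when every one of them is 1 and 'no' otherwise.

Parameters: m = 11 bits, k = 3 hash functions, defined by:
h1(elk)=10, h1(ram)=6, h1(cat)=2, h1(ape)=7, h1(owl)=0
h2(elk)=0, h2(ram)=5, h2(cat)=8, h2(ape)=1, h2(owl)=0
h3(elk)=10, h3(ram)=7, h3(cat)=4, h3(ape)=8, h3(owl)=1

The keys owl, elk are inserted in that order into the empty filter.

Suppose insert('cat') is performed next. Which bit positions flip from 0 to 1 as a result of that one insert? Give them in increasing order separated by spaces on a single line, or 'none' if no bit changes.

Answer: 2 4 8

Derivation:
Start: bits=00000000000
After insert 'owl': sets bits 0 1 -> bits=11000000000
After insert 'elk': sets bits 0 10 -> bits=11000000001
insert 'cat' would touch bits 2 4 8; currently bit2=0, bit4=0, bit8=0
Bits that are 0 among those (would change 0->1): 2 4 8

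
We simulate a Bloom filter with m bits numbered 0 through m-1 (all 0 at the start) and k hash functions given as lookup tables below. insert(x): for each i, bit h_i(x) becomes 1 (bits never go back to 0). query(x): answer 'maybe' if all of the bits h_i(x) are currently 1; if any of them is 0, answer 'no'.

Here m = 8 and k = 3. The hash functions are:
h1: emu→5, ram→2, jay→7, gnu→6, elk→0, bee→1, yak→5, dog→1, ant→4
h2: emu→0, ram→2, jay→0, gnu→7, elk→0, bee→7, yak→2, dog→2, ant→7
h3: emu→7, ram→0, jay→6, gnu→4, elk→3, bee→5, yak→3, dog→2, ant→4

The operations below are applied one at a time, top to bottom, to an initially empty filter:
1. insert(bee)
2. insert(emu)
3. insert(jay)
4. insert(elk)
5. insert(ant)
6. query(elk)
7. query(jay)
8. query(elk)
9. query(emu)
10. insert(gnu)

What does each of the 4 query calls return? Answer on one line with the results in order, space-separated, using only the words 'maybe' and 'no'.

Answer: maybe maybe maybe maybe

Derivation:
Start: bits=00000000
Op 1: insert bee -> sets bits 1 5 7 -> bits=01000101
Op 2: insert emu -> sets bits 0 5 7 -> bits=11000101
Op 3: insert jay -> sets bits 0 6 7 -> bits=11000111
Op 4: insert elk -> sets bits 0 3 -> bits=11010111
Op 5: insert ant -> sets bits 4 7 -> bits=11011111
Op 6: query elk -> checks bit0=1, bit3=1 (all 1) -> maybe
Op 7: query jay -> checks bit0=1, bit6=1, bit7=1 (all 1) -> maybe
Op 8: query elk -> checks bit0=1, bit3=1 (all 1) -> maybe
Op 9: query emu -> checks bit0=1, bit5=1, bit7=1 (all 1) -> maybe
Op 10: insert gnu -> sets bits 4 6 7 -> bits=11011111
Query results in order: maybe maybe maybe maybe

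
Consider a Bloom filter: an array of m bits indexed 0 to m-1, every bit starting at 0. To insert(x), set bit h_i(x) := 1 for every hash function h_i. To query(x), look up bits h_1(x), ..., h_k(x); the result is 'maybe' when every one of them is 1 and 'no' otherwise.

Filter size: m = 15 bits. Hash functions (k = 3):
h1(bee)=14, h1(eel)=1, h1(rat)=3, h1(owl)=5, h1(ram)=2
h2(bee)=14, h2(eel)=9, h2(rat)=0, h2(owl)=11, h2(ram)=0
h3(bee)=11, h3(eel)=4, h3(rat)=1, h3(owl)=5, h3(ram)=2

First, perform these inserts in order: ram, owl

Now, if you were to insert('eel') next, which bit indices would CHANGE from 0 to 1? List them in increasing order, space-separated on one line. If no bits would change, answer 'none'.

Start: bits=000000000000000
After insert 'ram': sets bits 0 2 -> bits=101000000000000
After insert 'owl': sets bits 5 11 -> bits=101001000001000
insert 'eel' would touch bits 1 4 9; currently bit1=0, bit4=0, bit9=0
Bits that are 0 among those (would change 0->1): 1 4 9

Answer: 1 4 9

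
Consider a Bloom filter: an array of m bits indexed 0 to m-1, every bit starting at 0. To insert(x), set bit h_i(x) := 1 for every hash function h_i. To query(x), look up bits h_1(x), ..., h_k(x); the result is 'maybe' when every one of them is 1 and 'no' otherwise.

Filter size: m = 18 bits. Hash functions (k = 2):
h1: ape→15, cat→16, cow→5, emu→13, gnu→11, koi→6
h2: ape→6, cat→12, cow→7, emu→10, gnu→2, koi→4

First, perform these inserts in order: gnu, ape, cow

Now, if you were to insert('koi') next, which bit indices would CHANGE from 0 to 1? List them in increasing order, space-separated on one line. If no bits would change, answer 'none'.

Start: bits=000000000000000000
After insert 'gnu': sets bits 2 11 -> bits=001000000001000000
After insert 'ape': sets bits 6 15 -> bits=001000100001000100
After insert 'cow': sets bits 5 7 -> bits=001001110001000100
insert 'koi' would touch bits 4 6; currently bit4=0, bit6=1
Bits that are 0 among those (would change 0->1): 4

Answer: 4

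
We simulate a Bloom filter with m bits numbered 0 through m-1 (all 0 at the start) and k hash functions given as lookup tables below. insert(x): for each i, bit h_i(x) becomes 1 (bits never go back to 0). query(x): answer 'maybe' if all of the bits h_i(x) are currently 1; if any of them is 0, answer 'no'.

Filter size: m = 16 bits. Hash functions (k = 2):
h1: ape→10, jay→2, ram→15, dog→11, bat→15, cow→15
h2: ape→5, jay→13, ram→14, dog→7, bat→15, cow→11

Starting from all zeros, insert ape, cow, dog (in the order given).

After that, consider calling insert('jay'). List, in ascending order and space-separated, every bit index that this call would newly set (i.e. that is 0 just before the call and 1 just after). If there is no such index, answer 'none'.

Answer: 2 13

Derivation:
Start: bits=0000000000000000
After insert 'ape': sets bits 5 10 -> bits=0000010000100000
After insert 'cow': sets bits 11 15 -> bits=0000010000110001
After insert 'dog': sets bits 7 11 -> bits=0000010100110001
insert 'jay' would touch bits 2 13; currently bit2=0, bit13=0
Bits that are 0 among those (would change 0->1): 2 13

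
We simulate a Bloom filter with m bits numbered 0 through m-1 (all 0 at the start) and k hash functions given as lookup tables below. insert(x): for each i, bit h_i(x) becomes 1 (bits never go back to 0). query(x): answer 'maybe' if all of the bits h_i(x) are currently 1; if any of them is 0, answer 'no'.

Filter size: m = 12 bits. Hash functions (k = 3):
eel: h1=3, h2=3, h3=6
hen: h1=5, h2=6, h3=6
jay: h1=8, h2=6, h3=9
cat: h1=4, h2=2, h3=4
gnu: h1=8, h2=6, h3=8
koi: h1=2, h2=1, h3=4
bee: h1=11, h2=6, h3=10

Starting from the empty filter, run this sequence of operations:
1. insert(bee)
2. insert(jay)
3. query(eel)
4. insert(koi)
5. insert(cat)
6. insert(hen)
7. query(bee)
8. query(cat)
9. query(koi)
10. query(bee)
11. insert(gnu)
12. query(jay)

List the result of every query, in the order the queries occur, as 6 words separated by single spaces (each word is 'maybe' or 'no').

Answer: no maybe maybe maybe maybe maybe

Derivation:
Start: bits=000000000000
Op 1: insert bee -> sets bits 6 10 11 -> bits=000000100011
Op 2: insert jay -> sets bits 6 8 9 -> bits=000000101111
Op 3: query eel -> checks bit3=0, bit6=1 (has a 0) -> no
Op 4: insert koi -> sets bits 1 2 4 -> bits=011010101111
Op 5: insert cat -> sets bits 2 4 -> bits=011010101111
Op 6: insert hen -> sets bits 5 6 -> bits=011011101111
Op 7: query bee -> checks bit6=1, bit10=1, bit11=1 (all 1) -> maybe
Op 8: query cat -> checks bit2=1, bit4=1 (all 1) -> maybe
Op 9: query koi -> checks bit1=1, bit2=1, bit4=1 (all 1) -> maybe
Op 10: query bee -> checks bit6=1, bit10=1, bit11=1 (all 1) -> maybe
Op 11: insert gnu -> sets bits 6 8 -> bits=011011101111
Op 12: query jay -> checks bit6=1, bit8=1, bit9=1 (all 1) -> maybe
Query results in order: no maybe maybe maybe maybe maybe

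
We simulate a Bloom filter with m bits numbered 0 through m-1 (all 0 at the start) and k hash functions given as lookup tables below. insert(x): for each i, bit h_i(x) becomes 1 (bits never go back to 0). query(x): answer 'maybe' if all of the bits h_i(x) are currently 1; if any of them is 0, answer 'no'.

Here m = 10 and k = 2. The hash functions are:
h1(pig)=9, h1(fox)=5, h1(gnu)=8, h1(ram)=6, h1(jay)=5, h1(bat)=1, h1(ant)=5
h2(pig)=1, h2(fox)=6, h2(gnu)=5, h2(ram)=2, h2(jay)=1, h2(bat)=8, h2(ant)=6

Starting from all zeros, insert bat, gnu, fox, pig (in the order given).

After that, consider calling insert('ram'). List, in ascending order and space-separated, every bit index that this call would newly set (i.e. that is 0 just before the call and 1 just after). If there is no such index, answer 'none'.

Answer: 2

Derivation:
Start: bits=0000000000
After insert 'bat': sets bits 1 8 -> bits=0100000010
After insert 'gnu': sets bits 5 8 -> bits=0100010010
After insert 'fox': sets bits 5 6 -> bits=0100011010
After insert 'pig': sets bits 1 9 -> bits=0100011011
insert 'ram' would touch bits 2 6; currently bit2=0, bit6=1
Bits that are 0 among those (would change 0->1): 2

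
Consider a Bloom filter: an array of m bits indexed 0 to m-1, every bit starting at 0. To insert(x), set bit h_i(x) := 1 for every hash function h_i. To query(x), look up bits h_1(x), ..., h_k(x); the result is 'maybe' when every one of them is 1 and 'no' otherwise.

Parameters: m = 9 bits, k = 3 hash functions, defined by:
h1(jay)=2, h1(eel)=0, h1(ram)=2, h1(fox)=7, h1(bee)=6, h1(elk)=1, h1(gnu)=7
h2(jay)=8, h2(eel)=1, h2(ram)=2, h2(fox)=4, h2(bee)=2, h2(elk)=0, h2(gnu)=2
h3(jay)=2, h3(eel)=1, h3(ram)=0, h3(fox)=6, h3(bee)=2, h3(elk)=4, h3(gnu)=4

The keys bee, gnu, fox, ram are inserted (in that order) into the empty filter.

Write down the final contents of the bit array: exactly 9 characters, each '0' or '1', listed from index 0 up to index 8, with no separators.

Start: bits=000000000
After insert 'bee': sets bits 2 6 -> bits=001000100
After insert 'gnu': sets bits 2 4 7 -> bits=001010110
After insert 'fox': sets bits 4 6 7 -> bits=001010110
After insert 'ram': sets bits 0 2 -> bits=101010110

Answer: 101010110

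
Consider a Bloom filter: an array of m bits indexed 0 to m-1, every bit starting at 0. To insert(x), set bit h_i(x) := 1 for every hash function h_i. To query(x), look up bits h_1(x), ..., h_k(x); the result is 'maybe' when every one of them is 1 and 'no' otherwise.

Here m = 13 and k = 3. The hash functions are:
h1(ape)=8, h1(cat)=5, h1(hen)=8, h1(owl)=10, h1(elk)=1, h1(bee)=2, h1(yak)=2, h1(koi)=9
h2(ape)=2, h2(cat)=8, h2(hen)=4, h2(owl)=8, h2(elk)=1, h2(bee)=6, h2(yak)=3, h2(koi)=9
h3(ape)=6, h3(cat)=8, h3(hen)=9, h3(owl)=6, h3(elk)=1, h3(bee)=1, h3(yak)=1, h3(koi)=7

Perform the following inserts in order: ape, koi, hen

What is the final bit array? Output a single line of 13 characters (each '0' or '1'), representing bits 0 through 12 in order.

Start: bits=0000000000000
After insert 'ape': sets bits 2 6 8 -> bits=0010001010000
After insert 'koi': sets bits 7 9 -> bits=0010001111000
After insert 'hen': sets bits 4 8 9 -> bits=0010101111000

Answer: 0010101111000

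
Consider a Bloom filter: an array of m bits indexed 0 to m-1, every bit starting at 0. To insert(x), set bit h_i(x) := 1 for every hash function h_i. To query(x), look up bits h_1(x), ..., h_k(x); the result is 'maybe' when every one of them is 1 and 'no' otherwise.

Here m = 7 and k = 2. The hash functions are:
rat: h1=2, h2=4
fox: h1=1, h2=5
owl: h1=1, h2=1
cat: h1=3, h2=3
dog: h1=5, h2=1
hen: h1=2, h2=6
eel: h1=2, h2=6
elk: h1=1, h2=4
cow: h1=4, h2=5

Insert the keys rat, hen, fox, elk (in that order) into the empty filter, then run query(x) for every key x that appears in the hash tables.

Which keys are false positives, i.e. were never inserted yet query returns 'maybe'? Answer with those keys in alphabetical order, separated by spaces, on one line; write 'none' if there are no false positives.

Start: bits=0000000
After insert 'rat': sets bits 2 4 -> bits=0010100
After insert 'hen': sets bits 2 6 -> bits=0010101
After insert 'fox': sets bits 1 5 -> bits=0110111
After insert 'elk': sets bits 1 4 -> bits=0110111
Not inserted: cat cow dog eel owl — query each against bits=0110111:
query cat: checks bit3=0 (has a 0) -> no => not a false positive
query cow: checks bit4=1, bit5=1 (all 1) -> maybe => FALSE POSITIVE
query dog: checks bit1=1, bit5=1 (all 1) -> maybe => FALSE POSITIVE
query eel: checks bit2=1, bit6=1 (all 1) -> maybe => FALSE POSITIVE
query owl: checks bit1=1 (all 1) -> maybe => FALSE POSITIVE
False positives (alphabetical): cow dog eel owl

Answer: cow dog eel owl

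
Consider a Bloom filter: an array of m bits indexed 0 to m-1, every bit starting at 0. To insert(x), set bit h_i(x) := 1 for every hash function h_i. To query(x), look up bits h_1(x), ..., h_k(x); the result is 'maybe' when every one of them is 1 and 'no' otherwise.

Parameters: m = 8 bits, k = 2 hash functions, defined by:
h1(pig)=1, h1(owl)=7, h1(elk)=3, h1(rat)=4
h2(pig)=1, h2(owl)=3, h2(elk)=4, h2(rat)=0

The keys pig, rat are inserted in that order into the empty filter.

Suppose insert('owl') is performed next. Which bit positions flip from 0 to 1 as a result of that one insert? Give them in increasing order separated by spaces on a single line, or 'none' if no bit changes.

Answer: 3 7

Derivation:
Start: bits=00000000
After insert 'pig': sets bits 1 -> bits=01000000
After insert 'rat': sets bits 0 4 -> bits=11001000
insert 'owl' would touch bits 3 7; currently bit3=0, bit7=0
Bits that are 0 among those (would change 0->1): 3 7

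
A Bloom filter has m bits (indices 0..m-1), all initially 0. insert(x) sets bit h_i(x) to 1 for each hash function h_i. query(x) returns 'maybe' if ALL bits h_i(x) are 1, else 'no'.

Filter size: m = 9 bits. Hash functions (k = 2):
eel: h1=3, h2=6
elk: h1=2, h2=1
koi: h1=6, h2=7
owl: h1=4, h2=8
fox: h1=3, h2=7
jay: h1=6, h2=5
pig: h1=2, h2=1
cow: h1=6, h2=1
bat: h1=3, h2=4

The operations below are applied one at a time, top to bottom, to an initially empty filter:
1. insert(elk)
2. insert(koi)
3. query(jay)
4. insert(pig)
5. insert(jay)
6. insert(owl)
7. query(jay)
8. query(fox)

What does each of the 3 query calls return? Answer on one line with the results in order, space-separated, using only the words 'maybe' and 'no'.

Answer: no maybe no

Derivation:
Start: bits=000000000
Op 1: insert elk -> sets bits 1 2 -> bits=011000000
Op 2: insert koi -> sets bits 6 7 -> bits=011000110
Op 3: query jay -> checks bit5=0, bit6=1 (has a 0) -> no
Op 4: insert pig -> sets bits 1 2 -> bits=011000110
Op 5: insert jay -> sets bits 5 6 -> bits=011001110
Op 6: insert owl -> sets bits 4 8 -> bits=011011111
Op 7: query jay -> checks bit5=1, bit6=1 (all 1) -> maybe
Op 8: query fox -> checks bit3=0, bit7=1 (has a 0) -> no
Query results in order: no maybe no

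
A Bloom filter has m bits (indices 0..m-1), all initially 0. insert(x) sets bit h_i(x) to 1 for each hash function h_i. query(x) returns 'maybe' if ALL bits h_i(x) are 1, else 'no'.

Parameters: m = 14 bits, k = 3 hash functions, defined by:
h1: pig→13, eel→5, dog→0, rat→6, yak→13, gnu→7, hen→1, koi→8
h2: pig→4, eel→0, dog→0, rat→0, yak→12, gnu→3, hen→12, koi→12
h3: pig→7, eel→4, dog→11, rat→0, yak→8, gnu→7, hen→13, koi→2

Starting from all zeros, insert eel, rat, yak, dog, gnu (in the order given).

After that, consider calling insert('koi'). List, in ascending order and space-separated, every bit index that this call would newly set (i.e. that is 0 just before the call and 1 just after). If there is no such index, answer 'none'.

Answer: 2

Derivation:
Start: bits=00000000000000
After insert 'eel': sets bits 0 4 5 -> bits=10001100000000
After insert 'rat': sets bits 0 6 -> bits=10001110000000
After insert 'yak': sets bits 8 12 13 -> bits=10001110100011
After insert 'dog': sets bits 0 11 -> bits=10001110100111
After insert 'gnu': sets bits 3 7 -> bits=10011111100111
insert 'koi' would touch bits 2 8 12; currently bit2=0, bit8=1, bit12=1
Bits that are 0 among those (would change 0->1): 2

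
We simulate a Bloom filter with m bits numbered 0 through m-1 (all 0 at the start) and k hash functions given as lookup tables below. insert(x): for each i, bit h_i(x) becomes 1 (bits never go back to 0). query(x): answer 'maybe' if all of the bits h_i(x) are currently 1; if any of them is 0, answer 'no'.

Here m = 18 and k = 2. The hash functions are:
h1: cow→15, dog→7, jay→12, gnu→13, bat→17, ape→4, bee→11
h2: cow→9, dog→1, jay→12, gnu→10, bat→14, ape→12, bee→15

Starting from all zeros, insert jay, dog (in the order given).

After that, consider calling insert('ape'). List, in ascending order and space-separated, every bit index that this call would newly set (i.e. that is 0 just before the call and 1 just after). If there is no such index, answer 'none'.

Start: bits=000000000000000000
After insert 'jay': sets bits 12 -> bits=000000000000100000
After insert 'dog': sets bits 1 7 -> bits=010000010000100000
insert 'ape' would touch bits 4 12; currently bit4=0, bit12=1
Bits that are 0 among those (would change 0->1): 4

Answer: 4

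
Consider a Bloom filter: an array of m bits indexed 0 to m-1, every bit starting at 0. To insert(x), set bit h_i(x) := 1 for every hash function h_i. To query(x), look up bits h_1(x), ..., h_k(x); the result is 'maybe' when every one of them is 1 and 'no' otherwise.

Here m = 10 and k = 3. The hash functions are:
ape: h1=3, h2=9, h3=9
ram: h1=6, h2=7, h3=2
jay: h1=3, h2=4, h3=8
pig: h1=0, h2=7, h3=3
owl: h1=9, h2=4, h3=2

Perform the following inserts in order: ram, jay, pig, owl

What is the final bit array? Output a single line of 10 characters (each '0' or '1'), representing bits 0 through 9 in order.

Answer: 1011101111

Derivation:
Start: bits=0000000000
After insert 'ram': sets bits 2 6 7 -> bits=0010001100
After insert 'jay': sets bits 3 4 8 -> bits=0011101110
After insert 'pig': sets bits 0 3 7 -> bits=1011101110
After insert 'owl': sets bits 2 4 9 -> bits=1011101111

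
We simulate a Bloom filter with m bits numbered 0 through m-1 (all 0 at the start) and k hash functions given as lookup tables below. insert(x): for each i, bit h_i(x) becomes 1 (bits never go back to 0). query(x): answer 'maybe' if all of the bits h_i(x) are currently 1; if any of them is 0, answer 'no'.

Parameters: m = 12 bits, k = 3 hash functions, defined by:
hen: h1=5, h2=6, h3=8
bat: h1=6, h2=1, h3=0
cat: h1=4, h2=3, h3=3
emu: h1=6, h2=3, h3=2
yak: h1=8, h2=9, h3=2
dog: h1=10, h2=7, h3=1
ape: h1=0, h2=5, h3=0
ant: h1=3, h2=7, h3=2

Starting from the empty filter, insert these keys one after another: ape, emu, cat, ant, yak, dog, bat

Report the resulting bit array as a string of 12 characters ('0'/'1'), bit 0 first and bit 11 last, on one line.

Start: bits=000000000000
After insert 'ape': sets bits 0 5 -> bits=100001000000
After insert 'emu': sets bits 2 3 6 -> bits=101101100000
After insert 'cat': sets bits 3 4 -> bits=101111100000
After insert 'ant': sets bits 2 3 7 -> bits=101111110000
After insert 'yak': sets bits 2 8 9 -> bits=101111111100
After insert 'dog': sets bits 1 7 10 -> bits=111111111110
After insert 'bat': sets bits 0 1 6 -> bits=111111111110

Answer: 111111111110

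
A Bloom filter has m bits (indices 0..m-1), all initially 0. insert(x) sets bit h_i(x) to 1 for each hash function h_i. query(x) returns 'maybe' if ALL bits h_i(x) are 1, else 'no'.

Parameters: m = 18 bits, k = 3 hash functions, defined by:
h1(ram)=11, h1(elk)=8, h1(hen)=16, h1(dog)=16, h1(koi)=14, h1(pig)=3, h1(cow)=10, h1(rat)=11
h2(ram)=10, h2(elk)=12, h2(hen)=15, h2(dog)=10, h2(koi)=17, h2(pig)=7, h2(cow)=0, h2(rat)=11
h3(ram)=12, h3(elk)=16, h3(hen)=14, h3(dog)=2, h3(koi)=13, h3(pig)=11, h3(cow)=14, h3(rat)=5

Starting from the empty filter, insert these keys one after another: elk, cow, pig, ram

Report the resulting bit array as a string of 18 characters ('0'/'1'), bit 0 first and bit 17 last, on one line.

Start: bits=000000000000000000
After insert 'elk': sets bits 8 12 16 -> bits=000000001000100010
After insert 'cow': sets bits 0 10 14 -> bits=100000001010101010
After insert 'pig': sets bits 3 7 11 -> bits=100100011011101010
After insert 'ram': sets bits 10 11 12 -> bits=100100011011101010

Answer: 100100011011101010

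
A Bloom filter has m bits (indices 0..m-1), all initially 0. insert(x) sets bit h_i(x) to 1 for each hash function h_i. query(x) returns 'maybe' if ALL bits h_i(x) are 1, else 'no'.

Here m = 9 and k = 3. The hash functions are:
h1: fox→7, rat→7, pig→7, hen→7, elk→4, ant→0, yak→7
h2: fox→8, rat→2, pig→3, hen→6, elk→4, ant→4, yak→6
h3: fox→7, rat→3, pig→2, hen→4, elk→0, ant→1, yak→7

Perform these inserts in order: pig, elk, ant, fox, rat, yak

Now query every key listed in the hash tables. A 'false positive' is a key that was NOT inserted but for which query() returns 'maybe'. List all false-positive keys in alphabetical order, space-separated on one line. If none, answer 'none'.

Start: bits=000000000
After insert 'pig': sets bits 2 3 7 -> bits=001100010
After insert 'elk': sets bits 0 4 -> bits=101110010
After insert 'ant': sets bits 0 1 4 -> bits=111110010
After insert 'fox': sets bits 7 8 -> bits=111110011
After insert 'rat': sets bits 2 3 7 -> bits=111110011
After insert 'yak': sets bits 6 7 -> bits=111110111
Not inserted: hen — query each against bits=111110111:
query hen: checks bit4=1, bit6=1, bit7=1 (all 1) -> maybe => FALSE POSITIVE
False positives (alphabetical): hen

Answer: hen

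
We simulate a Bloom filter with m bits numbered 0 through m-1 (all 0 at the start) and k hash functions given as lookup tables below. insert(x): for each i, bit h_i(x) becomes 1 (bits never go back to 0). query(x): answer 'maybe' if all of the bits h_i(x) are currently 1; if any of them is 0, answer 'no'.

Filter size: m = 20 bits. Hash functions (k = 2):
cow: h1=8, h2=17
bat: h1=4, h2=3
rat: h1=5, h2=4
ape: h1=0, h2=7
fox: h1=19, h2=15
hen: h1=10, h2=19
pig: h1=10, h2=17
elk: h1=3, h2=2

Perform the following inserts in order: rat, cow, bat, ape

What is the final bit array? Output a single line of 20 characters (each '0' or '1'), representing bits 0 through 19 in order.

Answer: 10011101100000000100

Derivation:
Start: bits=00000000000000000000
After insert 'rat': sets bits 4 5 -> bits=00001100000000000000
After insert 'cow': sets bits 8 17 -> bits=00001100100000000100
After insert 'bat': sets bits 3 4 -> bits=00011100100000000100
After insert 'ape': sets bits 0 7 -> bits=10011101100000000100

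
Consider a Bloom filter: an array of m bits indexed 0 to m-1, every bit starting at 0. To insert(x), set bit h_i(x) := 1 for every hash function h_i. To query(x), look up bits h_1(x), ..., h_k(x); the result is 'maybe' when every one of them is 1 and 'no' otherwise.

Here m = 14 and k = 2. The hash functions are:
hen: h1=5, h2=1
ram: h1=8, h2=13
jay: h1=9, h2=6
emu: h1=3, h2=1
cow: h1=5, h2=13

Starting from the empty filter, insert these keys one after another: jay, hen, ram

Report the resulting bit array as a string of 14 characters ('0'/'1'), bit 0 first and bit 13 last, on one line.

Start: bits=00000000000000
After insert 'jay': sets bits 6 9 -> bits=00000010010000
After insert 'hen': sets bits 1 5 -> bits=01000110010000
After insert 'ram': sets bits 8 13 -> bits=01000110110001

Answer: 01000110110001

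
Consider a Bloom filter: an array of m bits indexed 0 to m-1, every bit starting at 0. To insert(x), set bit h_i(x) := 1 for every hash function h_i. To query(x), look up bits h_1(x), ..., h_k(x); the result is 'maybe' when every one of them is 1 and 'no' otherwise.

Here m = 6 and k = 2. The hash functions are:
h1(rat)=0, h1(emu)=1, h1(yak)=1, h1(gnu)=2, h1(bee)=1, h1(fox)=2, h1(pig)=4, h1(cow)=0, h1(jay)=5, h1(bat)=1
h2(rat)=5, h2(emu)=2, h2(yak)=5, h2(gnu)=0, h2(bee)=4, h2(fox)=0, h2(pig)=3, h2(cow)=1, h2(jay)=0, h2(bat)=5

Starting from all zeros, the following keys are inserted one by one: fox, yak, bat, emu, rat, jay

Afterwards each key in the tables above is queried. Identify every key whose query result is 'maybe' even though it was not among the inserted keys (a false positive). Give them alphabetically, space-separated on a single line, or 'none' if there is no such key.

Start: bits=000000
After insert 'fox': sets bits 0 2 -> bits=101000
After insert 'yak': sets bits 1 5 -> bits=111001
After insert 'bat': sets bits 1 5 -> bits=111001
After insert 'emu': sets bits 1 2 -> bits=111001
After insert 'rat': sets bits 0 5 -> bits=111001
After insert 'jay': sets bits 0 5 -> bits=111001
Not inserted: bee cow gnu pig — query each against bits=111001:
query bee: checks bit1=1, bit4=0 (has a 0) -> no => not a false positive
query cow: checks bit0=1, bit1=1 (all 1) -> maybe => FALSE POSITIVE
query gnu: checks bit0=1, bit2=1 (all 1) -> maybe => FALSE POSITIVE
query pig: checks bit3=0, bit4=0 (has a 0) -> no => not a false positive
False positives (alphabetical): cow gnu

Answer: cow gnu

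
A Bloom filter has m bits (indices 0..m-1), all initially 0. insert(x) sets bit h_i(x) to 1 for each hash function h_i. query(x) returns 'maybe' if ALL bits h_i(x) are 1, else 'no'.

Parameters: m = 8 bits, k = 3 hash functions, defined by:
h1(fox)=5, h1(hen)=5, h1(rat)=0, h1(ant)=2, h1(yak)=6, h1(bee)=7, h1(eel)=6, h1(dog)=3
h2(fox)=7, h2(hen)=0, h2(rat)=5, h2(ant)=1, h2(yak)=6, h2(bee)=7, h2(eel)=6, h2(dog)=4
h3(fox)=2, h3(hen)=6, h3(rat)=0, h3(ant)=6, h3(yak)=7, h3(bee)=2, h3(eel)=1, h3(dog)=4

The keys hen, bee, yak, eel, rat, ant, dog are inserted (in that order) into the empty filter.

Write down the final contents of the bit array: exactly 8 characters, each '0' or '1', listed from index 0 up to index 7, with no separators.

Start: bits=00000000
After insert 'hen': sets bits 0 5 6 -> bits=10000110
After insert 'bee': sets bits 2 7 -> bits=10100111
After insert 'yak': sets bits 6 7 -> bits=10100111
After insert 'eel': sets bits 1 6 -> bits=11100111
After insert 'rat': sets bits 0 5 -> bits=11100111
After insert 'ant': sets bits 1 2 6 -> bits=11100111
After insert 'dog': sets bits 3 4 -> bits=11111111

Answer: 11111111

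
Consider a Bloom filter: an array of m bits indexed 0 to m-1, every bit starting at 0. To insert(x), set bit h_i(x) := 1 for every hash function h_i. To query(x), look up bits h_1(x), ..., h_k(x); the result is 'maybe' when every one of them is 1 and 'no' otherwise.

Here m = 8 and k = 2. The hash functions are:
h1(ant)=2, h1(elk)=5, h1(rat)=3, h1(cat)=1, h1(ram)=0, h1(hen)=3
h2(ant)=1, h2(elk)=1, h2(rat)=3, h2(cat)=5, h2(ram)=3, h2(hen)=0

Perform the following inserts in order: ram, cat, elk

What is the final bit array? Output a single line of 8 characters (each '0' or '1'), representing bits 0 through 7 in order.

Start: bits=00000000
After insert 'ram': sets bits 0 3 -> bits=10010000
After insert 'cat': sets bits 1 5 -> bits=11010100
After insert 'elk': sets bits 1 5 -> bits=11010100

Answer: 11010100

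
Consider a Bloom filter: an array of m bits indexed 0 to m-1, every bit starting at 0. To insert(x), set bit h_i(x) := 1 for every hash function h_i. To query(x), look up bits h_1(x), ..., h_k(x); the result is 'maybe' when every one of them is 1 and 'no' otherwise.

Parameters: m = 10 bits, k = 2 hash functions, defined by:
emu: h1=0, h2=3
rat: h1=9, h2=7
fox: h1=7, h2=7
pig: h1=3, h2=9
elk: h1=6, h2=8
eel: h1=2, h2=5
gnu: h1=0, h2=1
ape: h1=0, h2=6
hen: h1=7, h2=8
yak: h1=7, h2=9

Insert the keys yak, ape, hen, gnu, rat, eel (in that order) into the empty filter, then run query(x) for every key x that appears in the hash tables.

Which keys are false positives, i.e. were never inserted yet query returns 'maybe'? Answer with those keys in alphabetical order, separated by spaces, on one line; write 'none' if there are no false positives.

Start: bits=0000000000
After insert 'yak': sets bits 7 9 -> bits=0000000101
After insert 'ape': sets bits 0 6 -> bits=1000001101
After insert 'hen': sets bits 7 8 -> bits=1000001111
After insert 'gnu': sets bits 0 1 -> bits=1100001111
After insert 'rat': sets bits 7 9 -> bits=1100001111
After insert 'eel': sets bits 2 5 -> bits=1110011111
Not inserted: elk emu fox pig — query each against bits=1110011111:
query elk: checks bit6=1, bit8=1 (all 1) -> maybe => FALSE POSITIVE
query emu: checks bit0=1, bit3=0 (has a 0) -> no => not a false positive
query fox: checks bit7=1 (all 1) -> maybe => FALSE POSITIVE
query pig: checks bit3=0, bit9=1 (has a 0) -> no => not a false positive
False positives (alphabetical): elk fox

Answer: elk fox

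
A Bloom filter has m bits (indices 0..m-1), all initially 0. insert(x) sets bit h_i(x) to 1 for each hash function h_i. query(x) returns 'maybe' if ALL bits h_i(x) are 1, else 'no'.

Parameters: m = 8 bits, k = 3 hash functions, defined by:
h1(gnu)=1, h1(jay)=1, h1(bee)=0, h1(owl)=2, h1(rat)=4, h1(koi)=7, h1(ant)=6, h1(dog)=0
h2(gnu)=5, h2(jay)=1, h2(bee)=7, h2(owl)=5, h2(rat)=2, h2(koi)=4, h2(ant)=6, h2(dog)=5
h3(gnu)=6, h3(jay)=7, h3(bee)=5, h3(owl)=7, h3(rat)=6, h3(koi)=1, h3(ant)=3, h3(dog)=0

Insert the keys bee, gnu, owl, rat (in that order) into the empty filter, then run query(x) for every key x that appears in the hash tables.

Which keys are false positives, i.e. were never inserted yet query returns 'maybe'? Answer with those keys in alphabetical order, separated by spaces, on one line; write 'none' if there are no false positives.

Start: bits=00000000
After insert 'bee': sets bits 0 5 7 -> bits=10000101
After insert 'gnu': sets bits 1 5 6 -> bits=11000111
After insert 'owl': sets bits 2 5 7 -> bits=11100111
After insert 'rat': sets bits 2 4 6 -> bits=11101111
Not inserted: ant dog jay koi — query each against bits=11101111:
query ant: checks bit3=0, bit6=1 (has a 0) -> no => not a false positive
query dog: checks bit0=1, bit5=1 (all 1) -> maybe => FALSE POSITIVE
query jay: checks bit1=1, bit7=1 (all 1) -> maybe => FALSE POSITIVE
query koi: checks bit1=1, bit4=1, bit7=1 (all 1) -> maybe => FALSE POSITIVE
False positives (alphabetical): dog jay koi

Answer: dog jay koi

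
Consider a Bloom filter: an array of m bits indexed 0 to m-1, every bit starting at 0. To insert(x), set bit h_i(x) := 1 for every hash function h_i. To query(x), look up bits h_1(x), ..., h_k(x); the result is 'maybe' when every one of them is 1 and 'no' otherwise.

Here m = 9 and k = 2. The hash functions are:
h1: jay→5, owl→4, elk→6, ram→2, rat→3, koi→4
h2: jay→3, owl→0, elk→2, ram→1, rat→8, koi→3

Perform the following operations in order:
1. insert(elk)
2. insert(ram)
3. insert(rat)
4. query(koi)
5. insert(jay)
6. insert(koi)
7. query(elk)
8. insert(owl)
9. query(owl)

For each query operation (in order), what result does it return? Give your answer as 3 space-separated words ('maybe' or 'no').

Start: bits=000000000
Op 1: insert elk -> sets bits 2 6 -> bits=001000100
Op 2: insert ram -> sets bits 1 2 -> bits=011000100
Op 3: insert rat -> sets bits 3 8 -> bits=011100101
Op 4: query koi -> checks bit3=1, bit4=0 (has a 0) -> no
Op 5: insert jay -> sets bits 3 5 -> bits=011101101
Op 6: insert koi -> sets bits 3 4 -> bits=011111101
Op 7: query elk -> checks bit2=1, bit6=1 (all 1) -> maybe
Op 8: insert owl -> sets bits 0 4 -> bits=111111101
Op 9: query owl -> checks bit0=1, bit4=1 (all 1) -> maybe
Query results in order: no maybe maybe

Answer: no maybe maybe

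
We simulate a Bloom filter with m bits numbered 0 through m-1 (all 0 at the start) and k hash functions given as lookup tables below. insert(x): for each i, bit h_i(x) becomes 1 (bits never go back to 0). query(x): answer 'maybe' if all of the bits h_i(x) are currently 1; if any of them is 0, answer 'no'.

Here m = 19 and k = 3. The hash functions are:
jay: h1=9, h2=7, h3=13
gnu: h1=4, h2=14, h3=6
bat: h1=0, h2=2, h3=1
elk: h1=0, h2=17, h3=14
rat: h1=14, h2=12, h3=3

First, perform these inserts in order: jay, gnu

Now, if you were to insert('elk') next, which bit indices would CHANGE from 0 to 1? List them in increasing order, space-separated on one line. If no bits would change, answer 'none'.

Answer: 0 17

Derivation:
Start: bits=0000000000000000000
After insert 'jay': sets bits 7 9 13 -> bits=0000000101000100000
After insert 'gnu': sets bits 4 6 14 -> bits=0000101101000110000
insert 'elk' would touch bits 0 14 17; currently bit0=0, bit14=1, bit17=0
Bits that are 0 among those (would change 0->1): 0 17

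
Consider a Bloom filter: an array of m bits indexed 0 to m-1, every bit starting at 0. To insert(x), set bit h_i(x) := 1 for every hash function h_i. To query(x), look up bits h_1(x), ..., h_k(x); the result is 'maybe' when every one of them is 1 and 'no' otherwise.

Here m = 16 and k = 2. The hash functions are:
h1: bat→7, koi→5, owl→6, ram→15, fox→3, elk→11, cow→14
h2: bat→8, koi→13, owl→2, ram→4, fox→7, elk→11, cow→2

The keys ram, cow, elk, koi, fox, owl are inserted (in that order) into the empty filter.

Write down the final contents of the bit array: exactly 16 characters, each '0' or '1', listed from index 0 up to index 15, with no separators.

Answer: 0011111100010111

Derivation:
Start: bits=0000000000000000
After insert 'ram': sets bits 4 15 -> bits=0000100000000001
After insert 'cow': sets bits 2 14 -> bits=0010100000000011
After insert 'elk': sets bits 11 -> bits=0010100000010011
After insert 'koi': sets bits 5 13 -> bits=0010110000010111
After insert 'fox': sets bits 3 7 -> bits=0011110100010111
After insert 'owl': sets bits 2 6 -> bits=0011111100010111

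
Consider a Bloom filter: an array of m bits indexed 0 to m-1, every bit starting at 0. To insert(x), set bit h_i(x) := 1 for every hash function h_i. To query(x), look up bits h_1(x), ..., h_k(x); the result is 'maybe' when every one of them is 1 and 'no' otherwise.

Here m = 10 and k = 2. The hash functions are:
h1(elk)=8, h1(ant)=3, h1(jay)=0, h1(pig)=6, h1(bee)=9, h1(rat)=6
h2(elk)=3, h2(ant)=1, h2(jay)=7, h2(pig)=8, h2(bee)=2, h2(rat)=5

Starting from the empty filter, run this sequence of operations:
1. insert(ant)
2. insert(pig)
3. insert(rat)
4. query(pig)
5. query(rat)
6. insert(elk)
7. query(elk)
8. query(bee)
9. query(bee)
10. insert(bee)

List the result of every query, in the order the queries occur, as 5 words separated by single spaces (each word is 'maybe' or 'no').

Start: bits=0000000000
Op 1: insert ant -> sets bits 1 3 -> bits=0101000000
Op 2: insert pig -> sets bits 6 8 -> bits=0101001010
Op 3: insert rat -> sets bits 5 6 -> bits=0101011010
Op 4: query pig -> checks bit6=1, bit8=1 (all 1) -> maybe
Op 5: query rat -> checks bit5=1, bit6=1 (all 1) -> maybe
Op 6: insert elk -> sets bits 3 8 -> bits=0101011010
Op 7: query elk -> checks bit3=1, bit8=1 (all 1) -> maybe
Op 8: query bee -> checks bit2=0, bit9=0 (has a 0) -> no
Op 9: query bee -> checks bit2=0, bit9=0 (has a 0) -> no
Op 10: insert bee -> sets bits 2 9 -> bits=0111011011
Query results in order: maybe maybe maybe no no

Answer: maybe maybe maybe no no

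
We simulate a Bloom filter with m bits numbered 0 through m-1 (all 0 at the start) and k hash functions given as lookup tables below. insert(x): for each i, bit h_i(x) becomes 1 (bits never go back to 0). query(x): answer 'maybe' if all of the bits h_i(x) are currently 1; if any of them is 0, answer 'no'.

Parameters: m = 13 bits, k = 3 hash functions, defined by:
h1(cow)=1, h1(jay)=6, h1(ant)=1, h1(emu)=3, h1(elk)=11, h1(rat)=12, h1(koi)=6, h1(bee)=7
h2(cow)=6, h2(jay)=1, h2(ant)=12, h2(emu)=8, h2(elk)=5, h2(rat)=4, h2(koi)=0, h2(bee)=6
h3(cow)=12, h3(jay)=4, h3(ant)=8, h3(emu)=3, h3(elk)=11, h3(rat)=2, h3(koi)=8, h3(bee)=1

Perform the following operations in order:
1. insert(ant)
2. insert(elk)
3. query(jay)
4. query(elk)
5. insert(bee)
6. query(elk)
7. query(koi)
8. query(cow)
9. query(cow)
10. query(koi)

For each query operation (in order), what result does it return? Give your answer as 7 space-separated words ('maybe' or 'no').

Answer: no maybe maybe no maybe maybe no

Derivation:
Start: bits=0000000000000
Op 1: insert ant -> sets bits 1 8 12 -> bits=0100000010001
Op 2: insert elk -> sets bits 5 11 -> bits=0100010010011
Op 3: query jay -> checks bit1=1, bit4=0, bit6=0 (has a 0) -> no
Op 4: query elk -> checks bit5=1, bit11=1 (all 1) -> maybe
Op 5: insert bee -> sets bits 1 6 7 -> bits=0100011110011
Op 6: query elk -> checks bit5=1, bit11=1 (all 1) -> maybe
Op 7: query koi -> checks bit0=0, bit6=1, bit8=1 (has a 0) -> no
Op 8: query cow -> checks bit1=1, bit6=1, bit12=1 (all 1) -> maybe
Op 9: query cow -> checks bit1=1, bit6=1, bit12=1 (all 1) -> maybe
Op 10: query koi -> checks bit0=0, bit6=1, bit8=1 (has a 0) -> no
Query results in order: no maybe maybe no maybe maybe no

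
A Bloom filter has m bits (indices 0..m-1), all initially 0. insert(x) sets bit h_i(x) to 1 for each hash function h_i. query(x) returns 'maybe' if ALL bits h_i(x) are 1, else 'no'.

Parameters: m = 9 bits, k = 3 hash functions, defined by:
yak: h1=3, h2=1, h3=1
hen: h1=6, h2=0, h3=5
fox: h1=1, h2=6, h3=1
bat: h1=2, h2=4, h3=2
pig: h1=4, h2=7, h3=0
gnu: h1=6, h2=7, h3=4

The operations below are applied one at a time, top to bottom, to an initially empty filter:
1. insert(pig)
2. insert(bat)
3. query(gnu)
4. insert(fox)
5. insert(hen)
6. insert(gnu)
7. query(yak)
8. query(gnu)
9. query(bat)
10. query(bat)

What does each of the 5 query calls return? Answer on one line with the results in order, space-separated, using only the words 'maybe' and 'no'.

Answer: no no maybe maybe maybe

Derivation:
Start: bits=000000000
Op 1: insert pig -> sets bits 0 4 7 -> bits=100010010
Op 2: insert bat -> sets bits 2 4 -> bits=101010010
Op 3: query gnu -> checks bit4=1, bit6=0, bit7=1 (has a 0) -> no
Op 4: insert fox -> sets bits 1 6 -> bits=111010110
Op 5: insert hen -> sets bits 0 5 6 -> bits=111011110
Op 6: insert gnu -> sets bits 4 6 7 -> bits=111011110
Op 7: query yak -> checks bit1=1, bit3=0 (has a 0) -> no
Op 8: query gnu -> checks bit4=1, bit6=1, bit7=1 (all 1) -> maybe
Op 9: query bat -> checks bit2=1, bit4=1 (all 1) -> maybe
Op 10: query bat -> checks bit2=1, bit4=1 (all 1) -> maybe
Query results in order: no no maybe maybe maybe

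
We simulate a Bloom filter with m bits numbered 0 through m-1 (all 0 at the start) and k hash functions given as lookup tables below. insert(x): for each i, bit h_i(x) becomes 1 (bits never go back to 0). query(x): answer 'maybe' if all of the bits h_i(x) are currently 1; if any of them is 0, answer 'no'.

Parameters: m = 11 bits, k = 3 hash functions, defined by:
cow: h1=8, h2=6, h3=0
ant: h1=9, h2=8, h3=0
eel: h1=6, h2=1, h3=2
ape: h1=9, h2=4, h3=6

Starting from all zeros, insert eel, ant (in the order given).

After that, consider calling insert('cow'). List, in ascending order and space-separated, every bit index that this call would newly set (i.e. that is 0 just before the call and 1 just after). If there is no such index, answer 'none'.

Answer: none

Derivation:
Start: bits=00000000000
After insert 'eel': sets bits 1 2 6 -> bits=01100010000
After insert 'ant': sets bits 0 8 9 -> bits=11100010110
insert 'cow' would touch bits 0 6 8; currently bit0=1, bit6=1, bit8=1
Bits that are 0 among those (would change 0->1): none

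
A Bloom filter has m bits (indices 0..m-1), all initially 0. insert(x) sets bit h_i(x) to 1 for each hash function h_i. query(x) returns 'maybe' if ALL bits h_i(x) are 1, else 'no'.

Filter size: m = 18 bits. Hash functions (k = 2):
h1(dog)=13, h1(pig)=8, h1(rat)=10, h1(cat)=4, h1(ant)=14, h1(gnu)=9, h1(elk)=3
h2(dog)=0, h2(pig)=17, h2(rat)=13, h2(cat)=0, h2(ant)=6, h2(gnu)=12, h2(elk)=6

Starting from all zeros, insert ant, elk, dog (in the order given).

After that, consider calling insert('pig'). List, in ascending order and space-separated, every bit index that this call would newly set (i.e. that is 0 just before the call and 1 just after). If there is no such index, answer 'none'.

Answer: 8 17

Derivation:
Start: bits=000000000000000000
After insert 'ant': sets bits 6 14 -> bits=000000100000001000
After insert 'elk': sets bits 3 6 -> bits=000100100000001000
After insert 'dog': sets bits 0 13 -> bits=100100100000011000
insert 'pig' would touch bits 8 17; currently bit8=0, bit17=0
Bits that are 0 among those (would change 0->1): 8 17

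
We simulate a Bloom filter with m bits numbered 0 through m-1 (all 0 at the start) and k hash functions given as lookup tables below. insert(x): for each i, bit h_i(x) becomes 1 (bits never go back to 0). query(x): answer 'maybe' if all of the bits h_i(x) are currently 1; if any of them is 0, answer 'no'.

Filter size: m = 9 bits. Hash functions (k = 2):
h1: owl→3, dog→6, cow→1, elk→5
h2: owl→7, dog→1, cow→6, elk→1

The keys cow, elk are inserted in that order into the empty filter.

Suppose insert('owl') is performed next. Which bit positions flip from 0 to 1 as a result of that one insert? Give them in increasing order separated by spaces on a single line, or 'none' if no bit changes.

Answer: 3 7

Derivation:
Start: bits=000000000
After insert 'cow': sets bits 1 6 -> bits=010000100
After insert 'elk': sets bits 1 5 -> bits=010001100
insert 'owl' would touch bits 3 7; currently bit3=0, bit7=0
Bits that are 0 among those (would change 0->1): 3 7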